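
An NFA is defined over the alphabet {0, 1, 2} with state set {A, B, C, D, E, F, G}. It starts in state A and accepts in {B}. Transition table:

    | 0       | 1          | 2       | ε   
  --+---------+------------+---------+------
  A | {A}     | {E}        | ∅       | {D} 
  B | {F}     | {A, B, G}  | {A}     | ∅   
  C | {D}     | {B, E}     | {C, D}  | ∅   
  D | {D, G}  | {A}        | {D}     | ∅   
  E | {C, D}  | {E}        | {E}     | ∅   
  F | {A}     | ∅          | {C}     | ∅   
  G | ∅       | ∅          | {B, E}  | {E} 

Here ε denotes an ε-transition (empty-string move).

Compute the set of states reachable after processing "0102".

{B, C, D, E}

Start: ε-closure({A}) = {A, D}.
Read '0': A→{A}, D→{D, G}; union {A, D, G}; ε-closure = {A, D, E, G}.
Read '1': A→{E}, D→{A}, E→{E}, G→∅; union {A, E}; ε-closure = {A, D, E}.
Read '0': A→{A}, D→{D, G}, E→{C, D}; union {A, C, D, G}; ε-closure = {A, C, D, E, G}.
Read '2': A→∅, C→{C, D}, D→{D}, E→{E}, G→{B, E}; now {B, C, D, E}.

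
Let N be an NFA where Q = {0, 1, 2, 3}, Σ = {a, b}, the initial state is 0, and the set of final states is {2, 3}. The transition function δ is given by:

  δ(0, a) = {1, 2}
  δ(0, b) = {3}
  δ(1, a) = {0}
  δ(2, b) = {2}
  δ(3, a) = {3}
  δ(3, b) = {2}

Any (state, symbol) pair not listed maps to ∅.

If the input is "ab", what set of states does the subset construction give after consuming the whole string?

Start in {0}.
Read 'a': 0→{1, 2}; now {1, 2}.
Read 'b': 1→∅, 2→{2}; now {2}.

{2}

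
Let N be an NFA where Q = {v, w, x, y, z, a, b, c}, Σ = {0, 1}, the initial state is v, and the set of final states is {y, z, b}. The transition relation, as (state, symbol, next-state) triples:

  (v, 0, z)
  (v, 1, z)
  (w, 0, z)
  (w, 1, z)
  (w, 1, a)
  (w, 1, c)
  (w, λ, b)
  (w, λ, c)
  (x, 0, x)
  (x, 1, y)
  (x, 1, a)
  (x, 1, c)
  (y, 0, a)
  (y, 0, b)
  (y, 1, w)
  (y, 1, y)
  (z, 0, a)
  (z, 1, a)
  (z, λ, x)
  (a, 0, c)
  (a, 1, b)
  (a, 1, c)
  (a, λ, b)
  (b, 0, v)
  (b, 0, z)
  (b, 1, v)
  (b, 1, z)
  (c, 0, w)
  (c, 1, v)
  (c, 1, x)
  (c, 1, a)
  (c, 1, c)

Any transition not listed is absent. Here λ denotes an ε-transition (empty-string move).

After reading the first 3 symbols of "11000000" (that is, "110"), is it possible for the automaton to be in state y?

Start in {v}.
Read '1': v→{z}; union {z}; ε-closure = {x, z}.
Read '1': x→{y, a, c}, z→{a}; union {y, a, c}; ε-closure = {y, a, b, c}.
Read '0': y→{a, b}, a→{c}, b→{v, z}, c→{w}; union {v, w, z, a, b, c}; ε-closure = {v, w, x, z, a, b, c}.
State y is not in {v, w, x, z, a, b, c}.

No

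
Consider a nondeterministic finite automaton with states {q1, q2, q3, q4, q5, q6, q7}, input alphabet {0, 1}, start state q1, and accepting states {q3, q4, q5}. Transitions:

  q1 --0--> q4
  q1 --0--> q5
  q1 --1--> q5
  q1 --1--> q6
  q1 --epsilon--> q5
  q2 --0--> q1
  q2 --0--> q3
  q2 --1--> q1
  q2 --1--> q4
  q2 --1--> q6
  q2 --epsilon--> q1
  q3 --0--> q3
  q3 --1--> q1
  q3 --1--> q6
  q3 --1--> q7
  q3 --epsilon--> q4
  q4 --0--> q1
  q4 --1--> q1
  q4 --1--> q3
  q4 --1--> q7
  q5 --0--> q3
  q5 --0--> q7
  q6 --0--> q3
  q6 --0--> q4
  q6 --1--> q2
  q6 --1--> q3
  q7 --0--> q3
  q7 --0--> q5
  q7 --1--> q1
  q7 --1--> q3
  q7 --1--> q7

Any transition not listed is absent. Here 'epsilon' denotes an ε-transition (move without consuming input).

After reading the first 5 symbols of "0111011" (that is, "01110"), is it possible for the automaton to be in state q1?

Yes

Start: ε-closure({q1}) = {q1, q5}.
Read '0': {q1, q5} → {q3, q4, q5, q7}.
Read '1': {q3, q4, q5, q7} → {q1, q3, q4, q5, q6, q7}.
Read '1': {q1, q3, q4, q5, q6, q7} → {q1, q2, q3, q4, q5, q6, q7}.
Read '1': {q1, q2, q3, q4, q5, q6, q7} → {q1, q2, q3, q4, q5, q6, q7}.
Read '0': {q1, q2, q3, q4, q5, q6, q7} → {q1, q3, q4, q5, q7}.
State q1 is in {q1, q3, q4, q5, q7}.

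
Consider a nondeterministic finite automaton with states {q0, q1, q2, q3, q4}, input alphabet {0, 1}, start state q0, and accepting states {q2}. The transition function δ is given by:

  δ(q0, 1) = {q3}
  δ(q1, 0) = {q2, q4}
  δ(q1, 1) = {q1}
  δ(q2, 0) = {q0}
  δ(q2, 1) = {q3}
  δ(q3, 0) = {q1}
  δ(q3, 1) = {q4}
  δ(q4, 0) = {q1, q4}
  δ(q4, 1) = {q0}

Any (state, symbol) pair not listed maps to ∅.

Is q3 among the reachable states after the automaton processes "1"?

Start in {q0}.
Read '1': q0→{q3}; now {q3}.
State q3 is in {q3}.

Yes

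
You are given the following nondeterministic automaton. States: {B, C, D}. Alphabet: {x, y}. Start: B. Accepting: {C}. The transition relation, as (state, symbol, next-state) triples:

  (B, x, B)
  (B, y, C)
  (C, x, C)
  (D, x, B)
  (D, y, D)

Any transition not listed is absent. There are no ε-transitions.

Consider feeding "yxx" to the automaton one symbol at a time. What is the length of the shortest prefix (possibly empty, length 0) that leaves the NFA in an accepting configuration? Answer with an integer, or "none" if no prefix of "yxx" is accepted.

1

Start in {B}.
Read 'y': B→{C}; now {C}.
None of the earlier sets intersect F, but {C} does.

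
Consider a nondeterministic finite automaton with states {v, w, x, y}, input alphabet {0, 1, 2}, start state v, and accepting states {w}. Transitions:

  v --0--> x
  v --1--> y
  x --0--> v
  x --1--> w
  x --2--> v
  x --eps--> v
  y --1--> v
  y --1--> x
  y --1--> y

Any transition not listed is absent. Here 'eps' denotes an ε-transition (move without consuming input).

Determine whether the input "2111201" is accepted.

No

Start in {v}.
Read '2': v→∅; now ∅.
The set is empty and remains empty for the remaining 6 symbols.
The final set ∅ contains no accepting state.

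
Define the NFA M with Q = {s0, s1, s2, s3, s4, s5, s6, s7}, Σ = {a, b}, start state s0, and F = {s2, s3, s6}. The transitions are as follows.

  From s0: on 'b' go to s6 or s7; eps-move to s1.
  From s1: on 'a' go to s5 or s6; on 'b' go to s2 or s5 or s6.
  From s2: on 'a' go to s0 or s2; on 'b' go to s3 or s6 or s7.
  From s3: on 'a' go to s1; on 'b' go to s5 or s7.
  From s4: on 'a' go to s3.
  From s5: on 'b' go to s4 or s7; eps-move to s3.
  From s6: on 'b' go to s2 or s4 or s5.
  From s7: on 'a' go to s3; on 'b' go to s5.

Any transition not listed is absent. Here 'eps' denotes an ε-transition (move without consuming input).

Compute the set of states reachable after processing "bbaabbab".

{s2, s3, s5, s6, s7}

Start: ε-closure({s0}) = {s0, s1}.
Read 'b': s0→{s6, s7}, s1→{s2, s5, s6}; union {s2, s5, s6, s7}; ε-closure = {s2, s3, s5, s6, s7}.
Read 'b': s2→{s3, s6, s7}, s3→{s5, s7}, s5→{s4, s7}, s6→{s2, s4, s5}, s7→{s5}; now {s2, s3, s4, s5, s6, s7}.
Read 'a': s2→{s0, s2}, s3→{s1}, s4→{s3}, s5→∅, s6→∅, s7→{s3}; now {s0, s1, s2, s3}.
Read 'a': s0→∅, s1→{s5, s6}, s2→{s0, s2}, s3→{s1}; union {s0, s1, s2, s5, s6}; ε-closure = {s0, s1, s2, s3, s5, s6}.
Read 'b': s0→{s6, s7}, s1→{s2, s5, s6}, s2→{s3, s6, s7}, s3→{s5, s7}, s5→{s4, s7}, s6→{s2, s4, s5}; now {s2, s3, s4, s5, s6, s7}.
Read 'b': s2→{s3, s6, s7}, s3→{s5, s7}, s4→∅, s5→{s4, s7}, s6→{s2, s4, s5}, s7→{s5}; now {s2, s3, s4, s5, s6, s7}.
Read 'a': s2→{s0, s2}, s3→{s1}, s4→{s3}, s5→∅, s6→∅, s7→{s3}; now {s0, s1, s2, s3}.
Read 'b': s0→{s6, s7}, s1→{s2, s5, s6}, s2→{s3, s6, s7}, s3→{s5, s7}; now {s2, s3, s5, s6, s7}.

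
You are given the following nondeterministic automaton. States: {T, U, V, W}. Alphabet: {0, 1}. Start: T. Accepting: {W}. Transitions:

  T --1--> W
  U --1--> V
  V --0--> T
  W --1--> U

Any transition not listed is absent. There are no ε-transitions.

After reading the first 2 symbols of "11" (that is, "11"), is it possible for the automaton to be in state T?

No

Start in {T}.
Read '1': {T} → {W}.
Read '1': {W} → {U}.
State T is not in {U}.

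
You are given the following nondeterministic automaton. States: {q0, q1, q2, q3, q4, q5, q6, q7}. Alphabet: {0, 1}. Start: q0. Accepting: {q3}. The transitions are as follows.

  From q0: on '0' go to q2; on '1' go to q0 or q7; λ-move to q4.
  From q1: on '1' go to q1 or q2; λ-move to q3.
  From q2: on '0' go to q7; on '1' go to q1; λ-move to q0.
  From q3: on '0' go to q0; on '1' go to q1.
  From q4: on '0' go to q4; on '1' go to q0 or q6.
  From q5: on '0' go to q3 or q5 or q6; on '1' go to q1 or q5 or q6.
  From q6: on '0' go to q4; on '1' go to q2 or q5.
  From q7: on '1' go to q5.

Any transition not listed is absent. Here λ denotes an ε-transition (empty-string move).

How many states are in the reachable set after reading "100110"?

Start: ε-closure({q0}) = {q0, q4}.
Read '1': {q0, q4} → {q0, q4, q6, q7}.
Read '0': {q0, q4, q6, q7} → {q0, q2, q4}.
Read '0': {q0, q2, q4} → {q0, q2, q4, q7}.
Read '1': {q0, q2, q4, q7} → {q0, q1, q3, q4, q5, q6, q7}.
Read '1': {q0, q1, q3, q4, q5, q6, q7} → {q0, q1, q2, q3, q4, q5, q6, q7}.
Read '0': {q0, q1, q2, q3, q4, q5, q6, q7} → {q0, q2, q3, q4, q5, q6, q7}.
That set has 7 states.

7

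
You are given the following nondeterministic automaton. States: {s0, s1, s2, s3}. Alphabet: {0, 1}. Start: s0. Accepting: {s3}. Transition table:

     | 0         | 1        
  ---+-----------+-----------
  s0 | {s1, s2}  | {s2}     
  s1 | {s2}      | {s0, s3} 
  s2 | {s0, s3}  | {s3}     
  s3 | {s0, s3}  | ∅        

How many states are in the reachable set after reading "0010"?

2

Start in {s0}.
Read '0': {s0} → {s1, s2}.
Read '0': {s1, s2} → {s0, s2, s3}.
Read '1': {s0, s2, s3} → {s2, s3}.
Read '0': {s2, s3} → {s0, s3}.
That set has 2 states.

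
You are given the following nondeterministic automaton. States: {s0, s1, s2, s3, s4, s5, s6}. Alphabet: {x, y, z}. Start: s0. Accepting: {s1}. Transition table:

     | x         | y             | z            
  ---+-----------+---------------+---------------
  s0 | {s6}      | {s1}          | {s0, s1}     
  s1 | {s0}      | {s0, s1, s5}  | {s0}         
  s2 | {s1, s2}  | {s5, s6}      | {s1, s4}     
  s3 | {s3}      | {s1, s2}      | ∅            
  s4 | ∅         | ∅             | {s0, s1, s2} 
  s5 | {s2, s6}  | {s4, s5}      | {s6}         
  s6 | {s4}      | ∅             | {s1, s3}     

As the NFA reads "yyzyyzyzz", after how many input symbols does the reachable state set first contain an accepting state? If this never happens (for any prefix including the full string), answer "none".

1

Start in {s0}.
Read 'y': s0→{s1}; now {s1}.
None of the earlier sets intersect F, but {s1} does.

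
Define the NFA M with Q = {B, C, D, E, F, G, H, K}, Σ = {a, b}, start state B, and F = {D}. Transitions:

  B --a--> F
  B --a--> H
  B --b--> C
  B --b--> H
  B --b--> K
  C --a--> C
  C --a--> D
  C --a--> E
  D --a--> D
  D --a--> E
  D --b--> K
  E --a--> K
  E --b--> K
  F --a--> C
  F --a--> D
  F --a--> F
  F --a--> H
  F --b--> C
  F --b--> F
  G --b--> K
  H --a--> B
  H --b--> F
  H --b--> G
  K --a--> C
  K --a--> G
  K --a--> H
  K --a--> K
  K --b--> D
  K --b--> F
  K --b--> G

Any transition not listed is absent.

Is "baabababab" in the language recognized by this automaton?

Start in {B}.
Read 'b': {B} → {C, H, K}.
Read 'a': {C, H, K} → {B, C, D, E, G, H, K}.
Read 'a': {B, C, D, E, G, H, K} → {B, C, D, E, F, G, H, K}.
Read 'b': {B, C, D, E, F, G, H, K} → {C, D, F, G, H, K}.
Read 'a': {C, D, F, G, H, K} → {B, C, D, E, F, G, H, K}.
Read 'b': {B, C, D, E, F, G, H, K} → {C, D, F, G, H, K}.
Read 'a': {C, D, F, G, H, K} → {B, C, D, E, F, G, H, K}.
Read 'b': {B, C, D, E, F, G, H, K} → {C, D, F, G, H, K}.
Read 'a': {C, D, F, G, H, K} → {B, C, D, E, F, G, H, K}.
Read 'b': {B, C, D, E, F, G, H, K} → {C, D, F, G, H, K}.
The final set {C, D, F, G, H, K} contains the accepting state D.

Yes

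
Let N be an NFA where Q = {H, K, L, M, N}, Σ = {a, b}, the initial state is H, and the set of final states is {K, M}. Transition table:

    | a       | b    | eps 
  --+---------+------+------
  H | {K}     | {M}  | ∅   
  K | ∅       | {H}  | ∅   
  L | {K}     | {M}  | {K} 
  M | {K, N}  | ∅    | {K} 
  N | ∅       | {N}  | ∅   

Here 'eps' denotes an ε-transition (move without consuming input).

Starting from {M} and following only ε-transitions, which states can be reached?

Begin with {M}.
ε-move M → K; add K.

{K, M}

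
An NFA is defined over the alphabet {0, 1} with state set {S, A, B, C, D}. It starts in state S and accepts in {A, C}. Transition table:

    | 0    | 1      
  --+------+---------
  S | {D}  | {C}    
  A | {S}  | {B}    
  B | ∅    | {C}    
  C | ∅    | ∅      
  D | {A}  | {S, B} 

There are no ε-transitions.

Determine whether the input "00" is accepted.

Yes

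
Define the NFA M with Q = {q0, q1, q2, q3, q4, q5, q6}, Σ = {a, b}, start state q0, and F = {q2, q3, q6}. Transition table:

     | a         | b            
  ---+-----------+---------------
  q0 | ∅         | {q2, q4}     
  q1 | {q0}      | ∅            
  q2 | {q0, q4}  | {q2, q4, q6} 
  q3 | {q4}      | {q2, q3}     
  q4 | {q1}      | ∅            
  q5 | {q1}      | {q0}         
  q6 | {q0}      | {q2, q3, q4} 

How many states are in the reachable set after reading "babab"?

2

Start in {q0}.
Read 'b': q0→{q2, q4}; now {q2, q4}.
Read 'a': q2→{q0, q4}, q4→{q1}; now {q0, q1, q4}.
Read 'b': q0→{q2, q4}, q1→∅, q4→∅; now {q2, q4}.
Read 'a': q2→{q0, q4}, q4→{q1}; now {q0, q1, q4}.
Read 'b': q0→{q2, q4}, q1→∅, q4→∅; now {q2, q4}.
That set has 2 states.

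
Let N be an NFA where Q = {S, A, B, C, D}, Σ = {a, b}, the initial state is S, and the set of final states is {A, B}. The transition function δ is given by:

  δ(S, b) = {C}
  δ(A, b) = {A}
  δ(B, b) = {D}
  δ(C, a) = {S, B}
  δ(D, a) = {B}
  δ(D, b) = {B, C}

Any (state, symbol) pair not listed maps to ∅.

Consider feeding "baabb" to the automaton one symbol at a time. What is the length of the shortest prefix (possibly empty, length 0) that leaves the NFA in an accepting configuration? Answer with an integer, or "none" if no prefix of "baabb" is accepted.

2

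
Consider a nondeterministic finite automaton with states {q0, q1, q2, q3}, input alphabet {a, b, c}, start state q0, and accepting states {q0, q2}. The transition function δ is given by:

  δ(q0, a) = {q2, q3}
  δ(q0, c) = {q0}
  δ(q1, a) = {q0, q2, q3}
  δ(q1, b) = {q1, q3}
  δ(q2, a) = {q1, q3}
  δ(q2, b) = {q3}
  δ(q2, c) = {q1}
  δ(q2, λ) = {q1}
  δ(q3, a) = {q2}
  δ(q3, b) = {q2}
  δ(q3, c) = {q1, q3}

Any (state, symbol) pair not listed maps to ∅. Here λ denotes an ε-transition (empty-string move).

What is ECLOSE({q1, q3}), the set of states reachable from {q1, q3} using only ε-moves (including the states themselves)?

Begin with {q1, q3}.
No ε-moves leave this set, so the closure equals the set itself.

{q1, q3}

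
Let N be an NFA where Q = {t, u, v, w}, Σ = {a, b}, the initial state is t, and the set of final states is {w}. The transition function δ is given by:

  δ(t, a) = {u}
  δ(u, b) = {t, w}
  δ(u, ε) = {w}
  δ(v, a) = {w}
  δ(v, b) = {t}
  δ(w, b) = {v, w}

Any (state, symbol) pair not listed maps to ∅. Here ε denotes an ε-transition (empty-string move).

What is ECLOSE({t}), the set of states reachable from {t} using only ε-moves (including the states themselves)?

{t}

Begin with {t}.
No ε-moves leave this set, so the closure equals the set itself.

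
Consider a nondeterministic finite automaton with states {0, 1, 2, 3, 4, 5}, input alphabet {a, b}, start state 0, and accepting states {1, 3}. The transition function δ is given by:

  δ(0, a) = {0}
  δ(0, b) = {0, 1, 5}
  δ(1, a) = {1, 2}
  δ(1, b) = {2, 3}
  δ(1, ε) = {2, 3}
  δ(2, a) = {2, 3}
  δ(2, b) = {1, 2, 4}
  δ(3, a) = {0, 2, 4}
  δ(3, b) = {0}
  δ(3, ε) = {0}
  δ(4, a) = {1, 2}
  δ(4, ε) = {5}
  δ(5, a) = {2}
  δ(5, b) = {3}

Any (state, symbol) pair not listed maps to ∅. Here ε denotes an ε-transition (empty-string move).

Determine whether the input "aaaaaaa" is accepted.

Start in {0}.
Read 'a': {0} → {0}.
Read 'a': {0} → {0}.
Read 'a': {0} → {0}.
Read 'a': {0} → {0}.
Read 'a': {0} → {0}.
Read 'a': {0} → {0}.
Read 'a': {0} → {0}.
The final set {0} contains no accepting state.

No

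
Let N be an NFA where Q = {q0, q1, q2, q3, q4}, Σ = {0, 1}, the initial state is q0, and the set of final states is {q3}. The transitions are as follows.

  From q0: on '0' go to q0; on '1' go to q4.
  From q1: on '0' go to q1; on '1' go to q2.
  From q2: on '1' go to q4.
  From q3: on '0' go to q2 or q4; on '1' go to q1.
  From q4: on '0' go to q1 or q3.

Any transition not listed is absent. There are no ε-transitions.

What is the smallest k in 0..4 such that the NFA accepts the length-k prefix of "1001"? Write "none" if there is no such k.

Start in {q0}.
Read '1': q0→{q4}; now {q4}.
Read '0': q4→{q1, q3}; now {q1, q3}.
None of the earlier sets intersect F, but {q1, q3} does.

2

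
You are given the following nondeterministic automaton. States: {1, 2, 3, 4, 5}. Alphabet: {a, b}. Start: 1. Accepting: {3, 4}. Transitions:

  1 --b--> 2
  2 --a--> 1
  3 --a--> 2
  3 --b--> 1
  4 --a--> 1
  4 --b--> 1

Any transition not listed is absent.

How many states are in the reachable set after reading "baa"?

Start in {1}.
Read 'b': {1} → {2}.
Read 'a': {2} → {1}.
Read 'a': {1} → ∅.
That set has 0 states.

0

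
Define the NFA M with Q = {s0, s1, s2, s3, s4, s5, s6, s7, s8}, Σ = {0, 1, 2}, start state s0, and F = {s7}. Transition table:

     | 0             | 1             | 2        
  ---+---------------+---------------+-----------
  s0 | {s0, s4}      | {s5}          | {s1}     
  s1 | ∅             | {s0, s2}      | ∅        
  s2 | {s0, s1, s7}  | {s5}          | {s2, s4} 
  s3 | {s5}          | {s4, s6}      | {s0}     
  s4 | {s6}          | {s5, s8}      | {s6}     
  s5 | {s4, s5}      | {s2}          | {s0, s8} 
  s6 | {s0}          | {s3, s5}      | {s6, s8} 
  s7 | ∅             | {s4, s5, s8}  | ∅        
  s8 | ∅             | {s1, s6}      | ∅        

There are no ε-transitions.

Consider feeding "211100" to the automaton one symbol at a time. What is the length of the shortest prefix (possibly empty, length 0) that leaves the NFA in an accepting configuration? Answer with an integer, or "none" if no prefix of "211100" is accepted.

Start in {s0}.
Read '2': {s0} → {s1}.
Read '1': {s1} → {s0, s2}.
Read '1': {s0, s2} → {s5}.
Read '1': {s5} → {s2}.
Read '0': {s2} → {s0, s1, s7}.
None of the earlier sets intersect F, but {s0, s1, s7} does.

5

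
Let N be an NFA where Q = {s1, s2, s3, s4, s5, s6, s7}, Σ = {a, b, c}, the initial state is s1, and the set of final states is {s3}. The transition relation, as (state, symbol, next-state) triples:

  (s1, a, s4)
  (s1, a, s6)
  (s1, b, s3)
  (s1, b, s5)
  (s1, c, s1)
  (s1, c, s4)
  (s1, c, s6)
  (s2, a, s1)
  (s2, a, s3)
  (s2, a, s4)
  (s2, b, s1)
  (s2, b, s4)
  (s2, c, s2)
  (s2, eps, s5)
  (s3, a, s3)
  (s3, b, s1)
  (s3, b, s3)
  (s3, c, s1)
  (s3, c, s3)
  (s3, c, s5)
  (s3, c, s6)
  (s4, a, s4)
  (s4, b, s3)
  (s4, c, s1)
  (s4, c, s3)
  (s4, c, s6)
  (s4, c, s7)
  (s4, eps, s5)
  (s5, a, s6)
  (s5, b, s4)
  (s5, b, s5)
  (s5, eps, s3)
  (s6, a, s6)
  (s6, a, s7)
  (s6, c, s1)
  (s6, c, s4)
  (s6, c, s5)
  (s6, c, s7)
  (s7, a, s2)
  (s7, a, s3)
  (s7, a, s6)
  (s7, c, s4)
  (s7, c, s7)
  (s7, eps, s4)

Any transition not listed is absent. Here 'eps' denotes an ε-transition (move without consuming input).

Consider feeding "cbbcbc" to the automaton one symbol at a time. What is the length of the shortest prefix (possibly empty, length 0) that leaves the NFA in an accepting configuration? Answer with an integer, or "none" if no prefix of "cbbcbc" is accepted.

Start in {s1}.
Read 'c': s1→{s1, s4, s6}; union {s1, s4, s6}; ε-closure = {s1, s3, s4, s5, s6}.
None of the earlier sets intersect F, but {s1, s3, s4, s5, s6} does.

1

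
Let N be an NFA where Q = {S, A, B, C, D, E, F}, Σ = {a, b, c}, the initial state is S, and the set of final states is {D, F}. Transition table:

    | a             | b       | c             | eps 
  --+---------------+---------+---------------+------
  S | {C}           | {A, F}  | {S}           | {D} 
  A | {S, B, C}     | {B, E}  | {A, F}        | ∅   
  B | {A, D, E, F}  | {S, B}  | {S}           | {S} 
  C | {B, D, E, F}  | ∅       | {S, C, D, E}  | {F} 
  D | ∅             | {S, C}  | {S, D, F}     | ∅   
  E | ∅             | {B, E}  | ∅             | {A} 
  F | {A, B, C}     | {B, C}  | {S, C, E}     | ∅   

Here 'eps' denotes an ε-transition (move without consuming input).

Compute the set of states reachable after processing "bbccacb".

{S, A, B, C, D, E, F}

Start: ε-closure({S}) = {S, D}.
Read 'b': S→{A, F}, D→{S, C}; union {S, A, C, F}; ε-closure = {S, A, C, D, F}.
Read 'b': S→{A, F}, A→{B, E}, C→∅, D→{S, C}, F→{B, C}; union {S, A, B, C, E, F}; ε-closure = {S, A, B, C, D, E, F}.
Read 'c': S→{S}, A→{A, F}, B→{S}, C→{S, C, D, E}, D→{S, D, F}, E→∅, F→{S, C, E}; now {S, A, C, D, E, F}.
Read 'c': S→{S}, A→{A, F}, C→{S, C, D, E}, D→{S, D, F}, E→∅, F→{S, C, E}; now {S, A, C, D, E, F}.
Read 'a': S→{C}, A→{S, B, C}, C→{B, D, E, F}, D→∅, E→∅, F→{A, B, C}; now {S, A, B, C, D, E, F}.
Read 'c': S→{S}, A→{A, F}, B→{S}, C→{S, C, D, E}, D→{S, D, F}, E→∅, F→{S, C, E}; now {S, A, C, D, E, F}.
Read 'b': S→{A, F}, A→{B, E}, C→∅, D→{S, C}, E→{B, E}, F→{B, C}; union {S, A, B, C, E, F}; ε-closure = {S, A, B, C, D, E, F}.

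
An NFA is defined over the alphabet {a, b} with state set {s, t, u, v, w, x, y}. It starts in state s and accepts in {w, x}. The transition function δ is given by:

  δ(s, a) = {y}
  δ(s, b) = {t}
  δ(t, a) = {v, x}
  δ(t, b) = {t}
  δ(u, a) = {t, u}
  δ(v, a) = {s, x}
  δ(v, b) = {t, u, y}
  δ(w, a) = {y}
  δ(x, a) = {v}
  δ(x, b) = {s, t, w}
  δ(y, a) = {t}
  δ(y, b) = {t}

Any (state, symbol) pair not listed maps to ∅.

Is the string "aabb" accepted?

Start in {s}.
Read 'a': {s} → {y}.
Read 'a': {y} → {t}.
Read 'b': {t} → {t}.
Read 'b': {t} → {t}.
The final set {t} contains no accepting state.

No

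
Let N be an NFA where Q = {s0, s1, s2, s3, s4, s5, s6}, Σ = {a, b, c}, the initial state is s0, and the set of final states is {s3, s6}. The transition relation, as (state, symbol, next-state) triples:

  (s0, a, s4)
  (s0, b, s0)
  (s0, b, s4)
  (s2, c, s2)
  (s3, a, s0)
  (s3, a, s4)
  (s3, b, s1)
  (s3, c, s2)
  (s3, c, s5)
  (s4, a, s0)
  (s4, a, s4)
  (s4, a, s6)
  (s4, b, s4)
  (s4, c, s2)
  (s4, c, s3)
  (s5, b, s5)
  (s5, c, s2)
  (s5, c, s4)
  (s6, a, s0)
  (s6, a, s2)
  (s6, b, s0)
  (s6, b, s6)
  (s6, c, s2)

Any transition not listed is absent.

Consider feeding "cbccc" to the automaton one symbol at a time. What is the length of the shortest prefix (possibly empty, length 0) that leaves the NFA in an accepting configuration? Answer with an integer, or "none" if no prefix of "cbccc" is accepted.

none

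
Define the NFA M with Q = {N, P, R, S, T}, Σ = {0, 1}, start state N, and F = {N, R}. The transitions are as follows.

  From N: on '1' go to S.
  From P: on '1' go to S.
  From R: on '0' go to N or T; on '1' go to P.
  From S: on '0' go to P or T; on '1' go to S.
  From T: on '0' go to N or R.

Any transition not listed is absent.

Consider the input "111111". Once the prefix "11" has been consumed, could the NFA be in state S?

Yes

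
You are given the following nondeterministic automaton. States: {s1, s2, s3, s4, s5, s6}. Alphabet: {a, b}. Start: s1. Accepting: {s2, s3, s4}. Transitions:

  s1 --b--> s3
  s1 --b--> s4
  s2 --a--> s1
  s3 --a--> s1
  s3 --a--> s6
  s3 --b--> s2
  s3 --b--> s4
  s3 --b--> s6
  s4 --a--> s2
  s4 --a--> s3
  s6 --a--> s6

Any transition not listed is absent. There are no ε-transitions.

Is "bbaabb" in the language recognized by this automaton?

Yes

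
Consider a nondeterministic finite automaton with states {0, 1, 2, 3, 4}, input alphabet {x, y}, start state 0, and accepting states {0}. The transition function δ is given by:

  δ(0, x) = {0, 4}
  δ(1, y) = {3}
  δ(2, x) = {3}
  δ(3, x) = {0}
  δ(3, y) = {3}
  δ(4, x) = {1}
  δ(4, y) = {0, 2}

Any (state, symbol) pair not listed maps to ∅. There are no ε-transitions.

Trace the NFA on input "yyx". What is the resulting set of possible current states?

∅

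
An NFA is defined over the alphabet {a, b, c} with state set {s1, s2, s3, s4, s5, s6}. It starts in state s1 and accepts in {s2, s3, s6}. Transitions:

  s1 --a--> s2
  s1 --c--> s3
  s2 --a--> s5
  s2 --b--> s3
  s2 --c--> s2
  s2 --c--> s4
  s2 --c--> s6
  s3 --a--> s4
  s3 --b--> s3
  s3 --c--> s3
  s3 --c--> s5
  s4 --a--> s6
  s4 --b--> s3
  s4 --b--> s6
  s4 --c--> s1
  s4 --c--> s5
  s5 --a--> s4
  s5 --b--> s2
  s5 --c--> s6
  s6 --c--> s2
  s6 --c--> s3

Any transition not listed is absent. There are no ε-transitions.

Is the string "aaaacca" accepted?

Start in {s1}.
Read 'a': s1→{s2}; now {s2}.
Read 'a': s2→{s5}; now {s5}.
Read 'a': s5→{s4}; now {s4}.
Read 'a': s4→{s6}; now {s6}.
Read 'c': s6→{s2, s3}; now {s2, s3}.
Read 'c': s2→{s2, s4, s6}, s3→{s3, s5}; now {s2, s3, s4, s5, s6}.
Read 'a': s2→{s5}, s3→{s4}, s4→{s6}, s5→{s4}, s6→∅; now {s4, s5, s6}.
The final set {s4, s5, s6} contains the accepting state s6.

Yes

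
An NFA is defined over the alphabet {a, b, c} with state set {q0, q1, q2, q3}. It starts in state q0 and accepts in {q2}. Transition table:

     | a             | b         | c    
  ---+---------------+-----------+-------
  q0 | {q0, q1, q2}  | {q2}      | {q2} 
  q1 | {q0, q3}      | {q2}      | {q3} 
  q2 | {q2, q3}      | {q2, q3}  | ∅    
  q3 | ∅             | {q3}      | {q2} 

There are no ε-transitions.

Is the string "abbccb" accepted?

Start in {q0}.
Read 'a': q0→{q0, q1, q2}; now {q0, q1, q2}.
Read 'b': q0→{q2}, q1→{q2}, q2→{q2, q3}; now {q2, q3}.
Read 'b': q2→{q2, q3}, q3→{q3}; now {q2, q3}.
Read 'c': q2→∅, q3→{q2}; now {q2}.
Read 'c': q2→∅; now ∅.
The set is empty and remains empty for the remaining 1 symbol.
The final set ∅ contains no accepting state.

No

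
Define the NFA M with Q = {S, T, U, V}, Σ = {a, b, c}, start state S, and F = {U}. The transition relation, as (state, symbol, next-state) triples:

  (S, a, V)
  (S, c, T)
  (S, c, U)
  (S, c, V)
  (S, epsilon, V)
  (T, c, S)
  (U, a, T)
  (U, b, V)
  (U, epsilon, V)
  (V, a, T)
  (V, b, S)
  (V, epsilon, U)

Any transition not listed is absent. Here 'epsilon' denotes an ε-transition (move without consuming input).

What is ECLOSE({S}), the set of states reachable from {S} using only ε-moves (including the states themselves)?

{S, U, V}

Begin with {S}.
ε-move S → V; add V.
ε-move V → U; add U.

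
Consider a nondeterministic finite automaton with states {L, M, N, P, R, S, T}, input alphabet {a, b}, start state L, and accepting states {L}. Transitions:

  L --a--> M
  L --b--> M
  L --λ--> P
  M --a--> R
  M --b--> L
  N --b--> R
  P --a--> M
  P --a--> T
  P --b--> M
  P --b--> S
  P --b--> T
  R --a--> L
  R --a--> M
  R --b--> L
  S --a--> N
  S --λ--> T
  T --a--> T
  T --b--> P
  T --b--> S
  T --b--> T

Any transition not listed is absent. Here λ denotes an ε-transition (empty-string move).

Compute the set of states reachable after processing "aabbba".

Start: ε-closure({L}) = {L, P}.
Read 'a': L→{M}, P→{M, T}; now {M, T}.
Read 'a': M→{R}, T→{T}; now {R, T}.
Read 'b': R→{L}, T→{P, S, T}; now {L, P, S, T}.
Read 'b': L→{M}, P→{M, S, T}, S→∅, T→{P, S, T}; now {M, P, S, T}.
Read 'b': M→{L}, P→{M, S, T}, S→∅, T→{P, S, T}; now {L, M, P, S, T}.
Read 'a': L→{M}, M→{R}, P→{M, T}, S→{N}, T→{T}; now {M, N, R, T}.

{M, N, R, T}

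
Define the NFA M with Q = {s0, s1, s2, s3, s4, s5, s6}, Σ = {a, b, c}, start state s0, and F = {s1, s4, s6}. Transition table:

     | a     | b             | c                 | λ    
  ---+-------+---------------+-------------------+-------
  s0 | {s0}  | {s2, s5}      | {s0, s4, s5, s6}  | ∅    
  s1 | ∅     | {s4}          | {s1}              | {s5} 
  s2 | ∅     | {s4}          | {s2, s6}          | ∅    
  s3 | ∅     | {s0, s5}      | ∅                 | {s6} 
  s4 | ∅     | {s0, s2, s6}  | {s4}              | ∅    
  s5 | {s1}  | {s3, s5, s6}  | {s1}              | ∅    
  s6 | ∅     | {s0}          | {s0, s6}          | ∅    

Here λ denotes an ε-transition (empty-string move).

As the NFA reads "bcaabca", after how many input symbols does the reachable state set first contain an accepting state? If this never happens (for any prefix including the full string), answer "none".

2

Start in {s0}.
Read 'b': {s0} → {s2, s5}.
Read 'c': {s2, s5} → {s1, s2, s5, s6}.
None of the earlier sets intersect F, but {s1, s2, s5, s6} does.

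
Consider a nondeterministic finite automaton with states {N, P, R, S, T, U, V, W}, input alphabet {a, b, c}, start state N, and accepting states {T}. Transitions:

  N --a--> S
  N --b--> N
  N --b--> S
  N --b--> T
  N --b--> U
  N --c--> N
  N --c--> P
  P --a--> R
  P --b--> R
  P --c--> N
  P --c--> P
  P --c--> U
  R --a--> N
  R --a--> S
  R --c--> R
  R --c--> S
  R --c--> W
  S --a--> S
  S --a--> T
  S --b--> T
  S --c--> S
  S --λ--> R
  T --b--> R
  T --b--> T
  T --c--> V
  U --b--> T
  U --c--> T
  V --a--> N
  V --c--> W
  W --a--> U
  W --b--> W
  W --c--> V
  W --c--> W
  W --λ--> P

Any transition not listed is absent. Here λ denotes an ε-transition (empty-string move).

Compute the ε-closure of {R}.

Begin with {R}.
No ε-moves leave this set, so the closure equals the set itself.

{R}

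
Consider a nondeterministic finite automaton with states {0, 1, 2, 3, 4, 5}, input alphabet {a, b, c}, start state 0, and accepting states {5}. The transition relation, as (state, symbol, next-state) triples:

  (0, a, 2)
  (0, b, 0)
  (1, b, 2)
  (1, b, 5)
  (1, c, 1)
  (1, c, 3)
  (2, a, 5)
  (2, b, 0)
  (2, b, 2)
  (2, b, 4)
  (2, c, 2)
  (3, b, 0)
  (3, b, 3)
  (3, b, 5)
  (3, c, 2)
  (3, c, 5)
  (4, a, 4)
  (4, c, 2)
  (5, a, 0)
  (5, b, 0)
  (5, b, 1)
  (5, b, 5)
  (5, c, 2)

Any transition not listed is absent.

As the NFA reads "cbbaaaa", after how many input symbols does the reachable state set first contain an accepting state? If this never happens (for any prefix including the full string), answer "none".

none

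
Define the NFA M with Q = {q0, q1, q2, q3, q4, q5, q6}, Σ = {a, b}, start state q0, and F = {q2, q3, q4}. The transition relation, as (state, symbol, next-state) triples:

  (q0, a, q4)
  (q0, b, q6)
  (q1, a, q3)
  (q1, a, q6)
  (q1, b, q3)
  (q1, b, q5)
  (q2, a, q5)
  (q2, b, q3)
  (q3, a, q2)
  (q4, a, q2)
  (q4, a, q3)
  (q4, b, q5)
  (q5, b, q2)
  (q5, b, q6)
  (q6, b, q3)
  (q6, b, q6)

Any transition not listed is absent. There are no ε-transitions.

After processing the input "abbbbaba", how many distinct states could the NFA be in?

1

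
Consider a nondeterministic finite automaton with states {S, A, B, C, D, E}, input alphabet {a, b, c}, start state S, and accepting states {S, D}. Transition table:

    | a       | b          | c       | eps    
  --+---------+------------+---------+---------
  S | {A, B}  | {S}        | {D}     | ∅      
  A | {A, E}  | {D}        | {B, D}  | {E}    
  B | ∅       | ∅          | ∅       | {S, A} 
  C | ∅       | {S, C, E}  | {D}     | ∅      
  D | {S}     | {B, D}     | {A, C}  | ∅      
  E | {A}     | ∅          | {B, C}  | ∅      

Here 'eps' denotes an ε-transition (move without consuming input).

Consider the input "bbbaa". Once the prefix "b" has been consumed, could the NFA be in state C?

No

Start in {S}.
Read 'b': S→{S}; now {S}.
State C is not in {S}.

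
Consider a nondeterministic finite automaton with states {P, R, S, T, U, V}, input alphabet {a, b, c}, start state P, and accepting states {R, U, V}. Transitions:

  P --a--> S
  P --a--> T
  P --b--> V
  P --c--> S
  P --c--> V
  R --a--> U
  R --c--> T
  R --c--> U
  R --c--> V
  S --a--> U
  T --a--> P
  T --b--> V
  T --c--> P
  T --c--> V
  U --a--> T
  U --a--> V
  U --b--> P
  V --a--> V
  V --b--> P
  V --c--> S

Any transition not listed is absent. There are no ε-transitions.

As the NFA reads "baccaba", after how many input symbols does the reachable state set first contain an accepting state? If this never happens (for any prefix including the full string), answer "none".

Start in {P}.
Read 'b': P→{V}; now {V}.
None of the earlier sets intersect F, but {V} does.

1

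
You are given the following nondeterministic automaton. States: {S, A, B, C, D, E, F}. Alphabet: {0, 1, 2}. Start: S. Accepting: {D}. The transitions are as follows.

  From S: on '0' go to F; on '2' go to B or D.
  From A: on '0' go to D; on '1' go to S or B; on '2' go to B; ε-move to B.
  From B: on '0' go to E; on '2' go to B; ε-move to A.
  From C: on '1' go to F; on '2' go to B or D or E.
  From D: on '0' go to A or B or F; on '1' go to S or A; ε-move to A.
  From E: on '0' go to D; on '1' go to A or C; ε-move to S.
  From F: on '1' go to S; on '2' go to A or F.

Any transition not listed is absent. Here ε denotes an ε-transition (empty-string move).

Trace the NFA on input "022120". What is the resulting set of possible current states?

{S, A, B, D, E, F}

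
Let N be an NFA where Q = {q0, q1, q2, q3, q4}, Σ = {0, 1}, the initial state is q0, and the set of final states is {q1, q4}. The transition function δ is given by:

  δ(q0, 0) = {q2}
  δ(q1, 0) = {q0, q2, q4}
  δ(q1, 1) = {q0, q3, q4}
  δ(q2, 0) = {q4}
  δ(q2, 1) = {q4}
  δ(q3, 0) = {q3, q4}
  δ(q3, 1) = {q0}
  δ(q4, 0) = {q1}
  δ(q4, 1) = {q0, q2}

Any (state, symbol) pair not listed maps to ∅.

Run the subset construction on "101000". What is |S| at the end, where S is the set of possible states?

Start in {q0}.
Read '1': q0→∅; now ∅.
The set is empty and remains empty for the remaining 5 symbols.
That set has 0 states.

0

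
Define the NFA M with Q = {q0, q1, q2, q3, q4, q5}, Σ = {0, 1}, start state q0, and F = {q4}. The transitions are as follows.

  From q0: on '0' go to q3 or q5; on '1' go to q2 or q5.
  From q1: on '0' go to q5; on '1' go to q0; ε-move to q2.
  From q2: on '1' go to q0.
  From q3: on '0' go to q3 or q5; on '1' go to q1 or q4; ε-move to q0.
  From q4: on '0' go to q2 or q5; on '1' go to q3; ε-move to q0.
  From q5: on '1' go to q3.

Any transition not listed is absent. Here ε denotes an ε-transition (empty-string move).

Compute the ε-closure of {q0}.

{q0}

Begin with {q0}.
No ε-moves leave this set, so the closure equals the set itself.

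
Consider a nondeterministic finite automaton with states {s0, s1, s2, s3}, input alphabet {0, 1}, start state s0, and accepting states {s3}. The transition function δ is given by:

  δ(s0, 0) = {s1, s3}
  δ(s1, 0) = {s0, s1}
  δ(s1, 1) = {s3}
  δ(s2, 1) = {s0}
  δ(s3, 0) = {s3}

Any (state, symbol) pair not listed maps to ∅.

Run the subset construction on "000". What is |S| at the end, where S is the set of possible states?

Start in {s0}.
Read '0': {s0} → {s1, s3}.
Read '0': {s1, s3} → {s0, s1, s3}.
Read '0': {s0, s1, s3} → {s0, s1, s3}.
That set has 3 states.

3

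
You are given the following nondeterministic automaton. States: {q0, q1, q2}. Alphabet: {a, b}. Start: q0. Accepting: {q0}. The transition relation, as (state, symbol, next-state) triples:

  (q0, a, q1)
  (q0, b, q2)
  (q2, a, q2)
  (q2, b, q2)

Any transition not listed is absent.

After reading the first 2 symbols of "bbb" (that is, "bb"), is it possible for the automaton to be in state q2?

Start in {q0}.
Read 'b': q0→{q2}; now {q2}.
Read 'b': q2→{q2}; now {q2}.
State q2 is in {q2}.

Yes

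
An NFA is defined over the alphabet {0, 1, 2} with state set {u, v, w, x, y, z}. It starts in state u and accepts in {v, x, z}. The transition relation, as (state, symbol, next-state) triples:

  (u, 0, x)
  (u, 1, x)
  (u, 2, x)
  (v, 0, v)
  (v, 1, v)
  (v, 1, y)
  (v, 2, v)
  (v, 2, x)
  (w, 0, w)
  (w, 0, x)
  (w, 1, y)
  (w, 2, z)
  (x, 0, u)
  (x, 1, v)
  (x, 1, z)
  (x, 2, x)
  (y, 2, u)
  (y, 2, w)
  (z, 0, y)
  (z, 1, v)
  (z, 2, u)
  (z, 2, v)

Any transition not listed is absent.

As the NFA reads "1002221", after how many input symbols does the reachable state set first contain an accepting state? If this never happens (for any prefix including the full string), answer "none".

1

Start in {u}.
Read '1': {u} → {x}.
None of the earlier sets intersect F, but {x} does.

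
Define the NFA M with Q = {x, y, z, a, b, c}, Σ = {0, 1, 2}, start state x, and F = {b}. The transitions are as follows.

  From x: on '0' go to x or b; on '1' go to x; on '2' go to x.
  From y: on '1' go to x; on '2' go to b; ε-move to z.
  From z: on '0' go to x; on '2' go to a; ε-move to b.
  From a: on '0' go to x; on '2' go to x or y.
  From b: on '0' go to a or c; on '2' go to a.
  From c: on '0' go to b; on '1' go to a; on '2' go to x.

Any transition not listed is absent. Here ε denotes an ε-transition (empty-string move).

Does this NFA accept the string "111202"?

Start in {x}.
Read '1': {x} → {x}.
Read '1': {x} → {x}.
Read '1': {x} → {x}.
Read '2': {x} → {x}.
Read '0': {x} → {x, b}.
Read '2': {x, b} → {x, a}.
The final set {x, a} contains no accepting state.

No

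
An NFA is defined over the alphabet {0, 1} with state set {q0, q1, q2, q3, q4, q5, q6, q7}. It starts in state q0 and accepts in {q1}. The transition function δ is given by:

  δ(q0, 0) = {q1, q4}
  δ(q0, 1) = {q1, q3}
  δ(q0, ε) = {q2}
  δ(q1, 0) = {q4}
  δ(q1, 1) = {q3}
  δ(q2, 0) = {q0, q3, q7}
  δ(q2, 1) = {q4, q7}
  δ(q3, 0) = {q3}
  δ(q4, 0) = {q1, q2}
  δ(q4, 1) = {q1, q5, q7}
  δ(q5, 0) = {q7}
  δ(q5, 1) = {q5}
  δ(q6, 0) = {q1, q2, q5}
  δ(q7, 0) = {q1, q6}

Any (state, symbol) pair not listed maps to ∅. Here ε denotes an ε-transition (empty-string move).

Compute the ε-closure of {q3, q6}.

Begin with {q3, q6}.
No ε-moves leave this set, so the closure equals the set itself.

{q3, q6}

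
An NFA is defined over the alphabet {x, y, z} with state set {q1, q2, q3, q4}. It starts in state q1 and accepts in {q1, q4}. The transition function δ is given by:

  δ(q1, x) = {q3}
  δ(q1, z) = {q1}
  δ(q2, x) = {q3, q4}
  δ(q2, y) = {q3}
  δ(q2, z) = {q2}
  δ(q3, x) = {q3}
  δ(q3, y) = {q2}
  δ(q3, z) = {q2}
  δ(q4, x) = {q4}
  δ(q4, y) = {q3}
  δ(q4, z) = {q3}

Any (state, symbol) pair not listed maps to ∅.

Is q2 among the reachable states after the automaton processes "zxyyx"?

No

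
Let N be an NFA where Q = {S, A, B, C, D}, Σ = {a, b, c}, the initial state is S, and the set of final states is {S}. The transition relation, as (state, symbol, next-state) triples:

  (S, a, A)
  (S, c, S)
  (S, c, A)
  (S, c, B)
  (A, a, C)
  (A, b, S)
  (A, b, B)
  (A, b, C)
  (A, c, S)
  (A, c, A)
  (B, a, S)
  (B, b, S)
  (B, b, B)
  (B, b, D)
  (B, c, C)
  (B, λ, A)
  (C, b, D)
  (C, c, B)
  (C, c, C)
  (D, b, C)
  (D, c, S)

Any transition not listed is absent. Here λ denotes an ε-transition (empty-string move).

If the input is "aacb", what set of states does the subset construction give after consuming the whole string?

Start in {S}.
Read 'a': {S} → {A}.
Read 'a': {A} → {C}.
Read 'c': {C} → {A, B, C}.
Read 'b': {A, B, C} → {S, A, B, C, D}.

{S, A, B, C, D}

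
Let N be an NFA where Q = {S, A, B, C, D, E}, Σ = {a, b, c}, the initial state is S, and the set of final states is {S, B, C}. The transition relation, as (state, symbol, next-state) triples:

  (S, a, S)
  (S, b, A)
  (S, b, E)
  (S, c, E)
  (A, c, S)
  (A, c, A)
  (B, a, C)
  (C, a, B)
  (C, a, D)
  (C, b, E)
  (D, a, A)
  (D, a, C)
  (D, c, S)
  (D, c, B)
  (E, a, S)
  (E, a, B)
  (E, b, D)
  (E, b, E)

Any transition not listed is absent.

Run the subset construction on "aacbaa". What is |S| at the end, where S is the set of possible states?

4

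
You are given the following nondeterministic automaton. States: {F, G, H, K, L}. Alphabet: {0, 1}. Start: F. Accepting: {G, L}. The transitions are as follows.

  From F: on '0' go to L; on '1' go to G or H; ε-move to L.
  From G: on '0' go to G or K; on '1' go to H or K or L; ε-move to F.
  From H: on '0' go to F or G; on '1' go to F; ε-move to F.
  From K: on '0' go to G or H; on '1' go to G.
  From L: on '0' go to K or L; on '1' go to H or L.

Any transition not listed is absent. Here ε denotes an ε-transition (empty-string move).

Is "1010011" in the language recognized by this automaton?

Yes

Start: ε-closure({F}) = {F, L}.
Read '1': {F, L} → {F, G, H, L}.
Read '0': {F, G, H, L} → {F, G, K, L}.
Read '1': {F, G, K, L} → {F, G, H, K, L}.
Read '0': {F, G, H, K, L} → {F, G, H, K, L}.
Read '0': {F, G, H, K, L} → {F, G, H, K, L}.
Read '1': {F, G, H, K, L} → {F, G, H, K, L}.
Read '1': {F, G, H, K, L} → {F, G, H, K, L}.
The final set {F, G, H, K, L} contains the accepting states G, L.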